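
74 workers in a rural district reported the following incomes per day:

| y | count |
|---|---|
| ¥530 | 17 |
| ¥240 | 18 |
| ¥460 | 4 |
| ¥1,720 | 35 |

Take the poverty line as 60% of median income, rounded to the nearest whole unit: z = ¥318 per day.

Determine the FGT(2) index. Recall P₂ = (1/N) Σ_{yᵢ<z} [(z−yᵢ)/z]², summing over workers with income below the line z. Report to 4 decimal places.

Incomes under z: 18×¥240 (q = 18 of N = 74).
Relative gaps: (318−240)/318 = 0.2453 (×18).
Squared: 0.0602 (×18).
Sum = 1.082948; P₂ = 1.082948 / 74 = 0.0146.

0.0146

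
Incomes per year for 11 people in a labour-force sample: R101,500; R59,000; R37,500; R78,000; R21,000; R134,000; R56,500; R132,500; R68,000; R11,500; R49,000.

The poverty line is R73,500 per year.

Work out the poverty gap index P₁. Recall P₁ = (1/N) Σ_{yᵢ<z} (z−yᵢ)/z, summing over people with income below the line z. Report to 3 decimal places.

0.262

Poor units: R11,500, R21,000, R37,500, R49,000, R56,500, R59,000, R68,000 (q = 7 of N = 11).
Gap ratios (z−y)/z: (73500−11500)/73500 = 0.8435; (73500−21000)/73500 = 0.7143; (73500−37500)/73500 = 0.4898; (73500−49000)/73500 = 0.3333; (73500−56500)/73500 = 0.2313; (73500−59000)/73500 = 0.1973; (73500−68000)/73500 = 0.0748.
Σ = 2.884354. Dividing by the full population N = 11 gives P₁ = 0.262.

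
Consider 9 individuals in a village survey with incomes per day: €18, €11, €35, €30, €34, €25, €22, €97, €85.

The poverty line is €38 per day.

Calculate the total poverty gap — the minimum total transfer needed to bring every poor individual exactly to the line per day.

€91

Below the line: €11, €18, €22, €25, €30, €34, €35 (q = 7 of N = 9).
Individual gaps: 38−11 = 27; 38−18 = 20; 38−22 = 16; 38−25 = 13; 38−30 = 8; 38−34 = 4; 38−35 = 3.
Aggregate gap = €91.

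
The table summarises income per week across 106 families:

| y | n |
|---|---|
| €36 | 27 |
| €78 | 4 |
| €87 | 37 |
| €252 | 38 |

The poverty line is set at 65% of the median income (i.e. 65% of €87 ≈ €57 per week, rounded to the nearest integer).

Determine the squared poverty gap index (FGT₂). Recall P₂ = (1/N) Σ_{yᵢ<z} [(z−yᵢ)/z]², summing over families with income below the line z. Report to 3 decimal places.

0.035

Incomes under z: 27×€36 (q = 27 of N = 106).
Gap ratios (z−y)/z: (57−36)/57 = 0.3684 (×27).
Squared: 0.1357 (×27).
Sum = 3.664820; P₂ = 3.664820 / 106 = 0.035.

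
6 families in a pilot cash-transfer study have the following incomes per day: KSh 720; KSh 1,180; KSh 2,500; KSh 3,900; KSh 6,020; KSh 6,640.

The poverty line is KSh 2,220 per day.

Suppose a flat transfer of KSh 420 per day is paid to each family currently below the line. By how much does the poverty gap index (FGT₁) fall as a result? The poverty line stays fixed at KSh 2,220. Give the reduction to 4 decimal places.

Before: below the line — KSh 720, KSh 1,180; poverty gap index (FGT₁) = 0.190691.
After the KSh 420 transfer: below the line — KSh 1,140, KSh 1,600; poverty gap index (FGT₁) = 0.127628.
Reduction = 0.190691 − 0.127628 = 0.0631.

0.0631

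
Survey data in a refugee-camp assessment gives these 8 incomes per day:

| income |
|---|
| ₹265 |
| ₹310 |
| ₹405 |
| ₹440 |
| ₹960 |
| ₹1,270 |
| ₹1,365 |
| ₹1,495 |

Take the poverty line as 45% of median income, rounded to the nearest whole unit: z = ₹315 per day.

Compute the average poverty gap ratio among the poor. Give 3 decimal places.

Below z: ₹265, ₹310 (q = 2 of N = 8).
Shortfall ratios (z−y)/z: 0.1587, 0.0159; sum = 0.174603.
The income-gap ratio divides by q (the poor only): 0.174603 / 2 = 0.087.

0.087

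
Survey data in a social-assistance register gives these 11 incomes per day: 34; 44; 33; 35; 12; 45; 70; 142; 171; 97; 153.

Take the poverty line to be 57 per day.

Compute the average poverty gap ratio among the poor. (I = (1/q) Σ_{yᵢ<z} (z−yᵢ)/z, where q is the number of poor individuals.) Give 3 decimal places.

0.406

Poor units: 12, 33, 34, 35, 44, 45 (q = 6 of N = 11).
Shortfall ratios (z−y)/z: 0.7895, 0.4211, 0.4035, 0.3860, 0.2281, 0.2105; sum = 2.438596.
I averages over the q = 6 poor units only: 2.438596 / 6 = 0.406.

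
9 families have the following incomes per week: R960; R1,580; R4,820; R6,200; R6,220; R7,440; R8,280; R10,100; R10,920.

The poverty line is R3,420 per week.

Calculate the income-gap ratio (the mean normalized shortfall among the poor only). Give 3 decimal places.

0.629

Below z: R960, R1,580 (q = 2 of N = 9).
Relative gaps: 0.7193, 0.5380; sum = 1.257310.
The income-gap ratio divides by q (the poor only): 1.257310 / 2 = 0.629.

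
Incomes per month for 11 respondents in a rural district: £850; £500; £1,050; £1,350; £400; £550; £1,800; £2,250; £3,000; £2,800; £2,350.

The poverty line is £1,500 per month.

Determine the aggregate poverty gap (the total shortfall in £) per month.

Below the line: £400, £500, £550, £850, £1,050, £1,350 (q = 6 of N = 11).
Individual gaps: 1500−400 = 1100; 1500−500 = 1000; 1500−550 = 950; 1500−850 = 650; 1500−1050 = 450; 1500−1350 = 150.
Aggregate gap = £4,300.

£4,300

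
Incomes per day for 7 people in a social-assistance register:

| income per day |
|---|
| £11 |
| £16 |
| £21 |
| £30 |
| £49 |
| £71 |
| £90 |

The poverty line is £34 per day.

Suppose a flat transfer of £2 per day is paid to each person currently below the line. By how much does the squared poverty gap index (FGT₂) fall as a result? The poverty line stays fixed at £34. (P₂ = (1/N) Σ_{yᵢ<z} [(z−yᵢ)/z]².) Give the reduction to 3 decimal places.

Before: below the line — £11, £16, £21, £30; squared poverty gap index (FGT₂) = 0.12827.
After the £2 transfer: below the line — £13, £18, £23, £32; squared poverty gap index (FGT₂) = 0.10158.
Reduction = 0.12827 − 0.10158 = 0.027.

0.027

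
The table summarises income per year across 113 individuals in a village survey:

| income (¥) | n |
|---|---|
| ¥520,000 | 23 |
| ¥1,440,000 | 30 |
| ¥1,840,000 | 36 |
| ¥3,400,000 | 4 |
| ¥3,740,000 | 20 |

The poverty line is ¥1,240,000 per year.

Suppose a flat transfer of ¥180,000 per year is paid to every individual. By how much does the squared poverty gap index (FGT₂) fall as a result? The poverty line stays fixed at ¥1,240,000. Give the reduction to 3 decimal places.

Before: below the line — 23×¥520,000; squared poverty gap index (FGT₂) = 0.06862.
After the ¥180,000 transfer: below the line — 23×¥700,000; squared poverty gap index (FGT₂) = 0.03860.
Reduction = 0.06862 − 0.03860 = 0.030.

0.030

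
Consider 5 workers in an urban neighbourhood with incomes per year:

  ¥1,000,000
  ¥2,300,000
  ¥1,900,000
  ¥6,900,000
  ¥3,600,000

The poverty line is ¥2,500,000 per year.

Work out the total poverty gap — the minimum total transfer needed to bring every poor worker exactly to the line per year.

Below the line: ¥1,000,000, ¥1,900,000, ¥2,300,000 (q = 3 of N = 5).
Individual gaps: 2500000−1000000 = 1500000; 2500000−1900000 = 600000; 2500000−2300000 = 200000.
Aggregate gap = ¥2,300,000.

¥2,300,000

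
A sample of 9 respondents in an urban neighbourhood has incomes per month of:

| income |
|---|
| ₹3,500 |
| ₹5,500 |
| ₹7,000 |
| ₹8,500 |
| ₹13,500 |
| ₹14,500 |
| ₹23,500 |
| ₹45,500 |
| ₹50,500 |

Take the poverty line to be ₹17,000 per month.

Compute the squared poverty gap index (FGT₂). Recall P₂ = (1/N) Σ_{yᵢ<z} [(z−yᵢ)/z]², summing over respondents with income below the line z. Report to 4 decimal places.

Below z: ₹3,500, ₹5,500, ₹7,000, ₹8,500, ₹13,500, ₹14,500 (q = 6 of N = 9).
Shortfall ratios: (17000−3500)/17000 = 0.7941; (17000−5500)/17000 = 0.6765; (17000−7000)/17000 = 0.5882; (17000−8500)/17000 = 0.5000; (17000−13500)/17000 = 0.2059; (17000−14500)/17000 = 0.1471.
Squared: 0.6306; 0.4576; 0.3460; 0.2500; 0.0424; 0.0216.
Sum = 1.748270; P₂ = 1.748270 / 9 = 0.1943.

0.1943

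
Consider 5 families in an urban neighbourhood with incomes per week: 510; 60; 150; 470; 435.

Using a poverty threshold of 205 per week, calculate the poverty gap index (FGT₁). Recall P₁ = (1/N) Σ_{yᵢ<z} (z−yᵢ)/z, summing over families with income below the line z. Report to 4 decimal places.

0.1951

Incomes under z: 60, 150 (q = 2 of N = 5).
Gap ratios (z−y)/z: (205−60)/205 = 0.7073; (205−150)/205 = 0.2683.
Sum of shortfalls = 0.975610; P₁ averages over all N: 0.975610 / 5 = 0.1951.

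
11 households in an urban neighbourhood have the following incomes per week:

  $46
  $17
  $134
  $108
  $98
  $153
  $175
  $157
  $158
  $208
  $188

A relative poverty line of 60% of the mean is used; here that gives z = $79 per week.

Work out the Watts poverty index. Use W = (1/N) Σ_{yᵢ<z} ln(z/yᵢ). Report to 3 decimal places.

0.189

Below z: $17, $46 (q = 2 of N = 11).
Log shortfalls: ln(79/17) = 1.5362; ln(79/46) = 0.5408.
W = 2.077041 / 11 = 0.189.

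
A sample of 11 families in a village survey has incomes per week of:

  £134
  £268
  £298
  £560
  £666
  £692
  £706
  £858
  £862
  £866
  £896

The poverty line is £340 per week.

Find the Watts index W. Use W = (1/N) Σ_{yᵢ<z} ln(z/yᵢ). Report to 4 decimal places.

Below the line: £134, £268, £298 (q = 3 of N = 11).
Log gaps: ln(340/134) = 0.9311; ln(340/268) = 0.2380; ln(340/298) = 0.1319.
W = 1.300917 / 11 = 0.1183.

0.1183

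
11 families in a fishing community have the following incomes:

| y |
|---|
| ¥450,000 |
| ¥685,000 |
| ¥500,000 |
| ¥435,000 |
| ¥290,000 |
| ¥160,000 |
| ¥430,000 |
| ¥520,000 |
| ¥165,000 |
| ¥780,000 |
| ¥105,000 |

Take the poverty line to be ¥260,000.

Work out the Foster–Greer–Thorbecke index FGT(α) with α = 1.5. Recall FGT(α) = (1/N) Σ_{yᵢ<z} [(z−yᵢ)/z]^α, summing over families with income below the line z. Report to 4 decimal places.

Poor units: ¥105,000, ¥160,000, ¥165,000 (q = 3 of N = 11).
Normalized shortfalls: (260000−105000)/260000 = 0.5962; (260000−160000)/260000 = 0.3846; (260000−165000)/260000 = 0.3654.
Raised to α = 1.5: 0.46030; 0.23853; 0.22086.
Sum = 0.919689; FGT(1.5) = 0.919689 / 11 = 0.0836.

0.0836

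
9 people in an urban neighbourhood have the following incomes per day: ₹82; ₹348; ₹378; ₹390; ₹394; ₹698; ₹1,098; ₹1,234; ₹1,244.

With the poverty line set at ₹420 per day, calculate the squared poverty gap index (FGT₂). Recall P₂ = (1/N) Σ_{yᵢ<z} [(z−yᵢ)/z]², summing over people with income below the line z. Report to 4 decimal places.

Poor units: ₹82, ₹348, ₹378, ₹390, ₹394 (q = 5 of N = 9).
Normalized shortfalls: (420−82)/420 = 0.8048; (420−348)/420 = 0.1714; (420−378)/420 = 0.1000; (420−390)/420 = 0.0714; (420−394)/420 = 0.0619.
Squared: 0.6476; 0.0294; 0.0100; 0.0051; 0.0038.
Sum = 0.695964; P₂ = 0.695964 / 9 = 0.0773.

0.0773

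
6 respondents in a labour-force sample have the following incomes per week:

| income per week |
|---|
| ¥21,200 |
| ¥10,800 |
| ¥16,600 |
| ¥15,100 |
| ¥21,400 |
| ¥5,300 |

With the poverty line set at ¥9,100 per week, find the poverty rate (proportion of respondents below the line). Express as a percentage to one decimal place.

16.7%

1 of the 6 respondents have income below ¥9,100.
H = 1/6 = 16.7%.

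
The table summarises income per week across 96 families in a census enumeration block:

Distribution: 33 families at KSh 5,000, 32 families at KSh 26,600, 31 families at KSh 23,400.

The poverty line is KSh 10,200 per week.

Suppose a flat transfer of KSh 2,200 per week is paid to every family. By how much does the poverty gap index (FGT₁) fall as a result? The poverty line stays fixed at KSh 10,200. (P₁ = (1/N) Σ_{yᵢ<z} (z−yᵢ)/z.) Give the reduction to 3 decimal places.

Before: below the line — 33×KSh 5,000; poverty gap index (FGT₁) = 0.17525.
After the KSh 2,200 transfer: below the line — 33×KSh 7,200; poverty gap index (FGT₁) = 0.10110.
Reduction = 0.17525 − 0.10110 = 0.074.

0.074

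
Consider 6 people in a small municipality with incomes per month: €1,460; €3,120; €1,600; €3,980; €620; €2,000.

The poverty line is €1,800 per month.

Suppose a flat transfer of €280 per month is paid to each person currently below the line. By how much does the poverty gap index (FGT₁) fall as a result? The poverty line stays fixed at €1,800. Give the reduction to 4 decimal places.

0.0704

Before: below the line — €620, €1,460, €1,600; poverty gap index (FGT₁) = 0.159259.
After the €280 transfer: below the line — €900, €1,740; poverty gap index (FGT₁) = 0.088889.
Reduction = 0.159259 − 0.088889 = 0.0704.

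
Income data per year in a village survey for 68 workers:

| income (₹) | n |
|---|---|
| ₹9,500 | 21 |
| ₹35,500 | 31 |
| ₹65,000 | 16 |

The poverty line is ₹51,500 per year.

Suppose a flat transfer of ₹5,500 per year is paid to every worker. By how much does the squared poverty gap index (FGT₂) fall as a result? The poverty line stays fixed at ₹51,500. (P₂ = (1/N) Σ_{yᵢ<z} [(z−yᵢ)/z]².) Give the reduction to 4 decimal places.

0.0753

Before: below the line — 21×₹9,500, 31×₹35,500; squared poverty gap index (FGT₂) = 0.249400.
After the ₹5,500 transfer: below the line — 21×₹15,000, 31×₹41,000; squared poverty gap index (FGT₂) = 0.174075.
Reduction = 0.249400 − 0.174075 = 0.0753.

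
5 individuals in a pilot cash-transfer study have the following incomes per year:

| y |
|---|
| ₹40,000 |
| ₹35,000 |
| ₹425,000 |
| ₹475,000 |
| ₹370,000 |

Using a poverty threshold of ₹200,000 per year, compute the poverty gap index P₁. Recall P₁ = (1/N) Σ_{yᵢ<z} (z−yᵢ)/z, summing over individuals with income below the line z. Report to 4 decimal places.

0.3250

Incomes under z: ₹35,000, ₹40,000 (q = 2 of N = 5).
Relative gaps: (200000−35000)/200000 = 0.8250; (200000−40000)/200000 = 0.8000.
Σ = 1.625000. Dividing by the full population N = 5 gives P₁ = 0.3250.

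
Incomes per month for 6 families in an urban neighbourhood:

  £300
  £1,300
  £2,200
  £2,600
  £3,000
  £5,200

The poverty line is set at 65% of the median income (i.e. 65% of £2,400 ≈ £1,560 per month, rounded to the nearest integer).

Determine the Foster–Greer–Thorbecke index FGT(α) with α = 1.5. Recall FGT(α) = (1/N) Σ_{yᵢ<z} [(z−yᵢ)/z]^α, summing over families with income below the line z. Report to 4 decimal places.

0.1323

Below z: £300, £1,300 (q = 2 of N = 6).
Shortfall ratios: (1560−300)/1560 = 0.8077; (1560−1300)/1560 = 0.1667.
Raised to α = 1.5: 0.72589; 0.06804.
Sum = 0.793928; FGT(1.5) = 0.793928 / 6 = 0.1323.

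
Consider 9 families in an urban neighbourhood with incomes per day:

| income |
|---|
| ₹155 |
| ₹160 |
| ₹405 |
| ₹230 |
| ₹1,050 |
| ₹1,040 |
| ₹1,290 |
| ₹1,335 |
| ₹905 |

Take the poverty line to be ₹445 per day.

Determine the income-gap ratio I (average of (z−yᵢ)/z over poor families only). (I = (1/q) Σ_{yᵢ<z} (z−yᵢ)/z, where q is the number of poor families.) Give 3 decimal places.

Below the line: ₹155, ₹160, ₹230, ₹405 (q = 4 of N = 9).
Shortfall ratios (z−y)/z: 0.6517, 0.6404, 0.4831, 0.0899; sum = 1.865169.
I averages over the q = 4 poor units only: 1.865169 / 4 = 0.466.

0.466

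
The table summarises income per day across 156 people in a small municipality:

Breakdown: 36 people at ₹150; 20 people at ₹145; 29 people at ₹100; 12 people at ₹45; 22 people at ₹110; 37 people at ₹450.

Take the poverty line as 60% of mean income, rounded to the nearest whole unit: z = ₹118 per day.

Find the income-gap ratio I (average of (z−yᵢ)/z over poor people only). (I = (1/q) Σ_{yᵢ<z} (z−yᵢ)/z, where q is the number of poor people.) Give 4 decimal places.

Below z: 12×₹45, 29×₹100, 22×₹110 (q = 63 of N = 156).
Relative gaps: 0.6186 (×12), 0.1525 (×29), 0.0678 (×22); sum = 13.338983.
I averages over the q = 63 poor units only: 13.338983 / 63 = 0.2117.

0.2117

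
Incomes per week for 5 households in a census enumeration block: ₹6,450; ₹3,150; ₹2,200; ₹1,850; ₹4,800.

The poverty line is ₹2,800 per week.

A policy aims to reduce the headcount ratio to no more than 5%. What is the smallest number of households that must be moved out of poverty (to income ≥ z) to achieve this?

Currently q = 2 of N = 5 are below the line (H = 0.400).
A headcount ratio of at most 5% allows at most ⌊0.05 × 5⌋ = 0 poor households.
So at least 2 − 0 = 2 must be lifted.

2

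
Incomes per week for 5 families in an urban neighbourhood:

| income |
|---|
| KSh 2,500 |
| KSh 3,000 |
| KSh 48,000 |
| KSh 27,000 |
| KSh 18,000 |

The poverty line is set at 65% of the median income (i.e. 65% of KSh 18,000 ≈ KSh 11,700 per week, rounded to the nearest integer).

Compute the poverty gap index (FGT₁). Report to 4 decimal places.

0.3060

Incomes under z: KSh 2,500, KSh 3,000 (q = 2 of N = 5).
Relative gaps: (11700−2500)/11700 = 0.7863; (11700−3000)/11700 = 0.7436.
Σ = 1.529915. Dividing by the full population N = 5 gives P₁ = 0.3060.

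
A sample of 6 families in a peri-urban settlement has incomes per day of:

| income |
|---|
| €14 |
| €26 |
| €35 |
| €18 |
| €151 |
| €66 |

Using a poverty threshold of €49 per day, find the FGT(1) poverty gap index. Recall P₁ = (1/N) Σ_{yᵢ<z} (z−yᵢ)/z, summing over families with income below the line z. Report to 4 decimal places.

0.3503

Below the line: €14, €18, €26, €35 (q = 4 of N = 6).
Shortfall ratios: (49−14)/49 = 0.7143; (49−18)/49 = 0.6327; (49−26)/49 = 0.4694; (49−35)/49 = 0.2857.
Σ = 2.102041. Dividing by the full population N = 6 gives P₁ = 0.3503.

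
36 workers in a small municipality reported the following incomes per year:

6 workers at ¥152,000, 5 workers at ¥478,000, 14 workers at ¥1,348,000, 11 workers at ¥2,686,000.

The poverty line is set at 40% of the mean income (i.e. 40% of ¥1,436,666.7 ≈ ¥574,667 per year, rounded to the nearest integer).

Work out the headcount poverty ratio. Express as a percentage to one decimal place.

11 of the 36 workers have income below ¥574,667.
H = 11/36 = 30.6%.

30.6%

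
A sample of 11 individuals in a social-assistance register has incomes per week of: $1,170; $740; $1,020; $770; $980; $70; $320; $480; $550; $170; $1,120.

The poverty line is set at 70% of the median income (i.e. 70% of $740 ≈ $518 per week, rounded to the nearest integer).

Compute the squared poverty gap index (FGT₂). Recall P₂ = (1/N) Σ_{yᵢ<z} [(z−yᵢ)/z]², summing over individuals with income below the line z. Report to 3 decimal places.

0.123

Below z: $70, $170, $320, $480 (q = 4 of N = 11).
Shortfall ratios: (518−70)/518 = 0.8649; (518−170)/518 = 0.6718; (518−320)/518 = 0.3822; (518−480)/518 = 0.0734.
Squared: 0.7480; 0.4513; 0.1461; 0.0054.
Sum = 1.350815; P₂ = 1.350815 / 11 = 0.123.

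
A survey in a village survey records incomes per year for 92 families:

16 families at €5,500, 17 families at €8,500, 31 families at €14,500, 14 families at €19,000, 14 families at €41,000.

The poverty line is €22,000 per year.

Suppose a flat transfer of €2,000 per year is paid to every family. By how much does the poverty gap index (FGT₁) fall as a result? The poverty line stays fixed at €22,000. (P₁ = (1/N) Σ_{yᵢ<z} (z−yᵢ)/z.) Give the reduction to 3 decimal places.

Before: below the line — 16×€5,500, 17×€8,500, 31×€14,500, 14×€19,000; poverty gap index (FGT₁) = 0.37945.
After the €2,000 transfer: below the line — 16×€7,500, 17×€10,500, 31×€16,500, 14×€21,000; poverty gap index (FGT₁) = 0.30237.
Reduction = 0.37945 − 0.30237 = 0.077.

0.077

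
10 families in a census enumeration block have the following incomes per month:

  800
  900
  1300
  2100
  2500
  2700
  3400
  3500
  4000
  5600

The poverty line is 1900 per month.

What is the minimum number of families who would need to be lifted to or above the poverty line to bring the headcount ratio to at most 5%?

3

Currently q = 3 of N = 10 are below the line (H = 0.300).
A headcount ratio of at most 5% allows at most ⌊0.05 × 10⌋ = 0 poor families.
So at least 3 − 0 = 3 must be lifted.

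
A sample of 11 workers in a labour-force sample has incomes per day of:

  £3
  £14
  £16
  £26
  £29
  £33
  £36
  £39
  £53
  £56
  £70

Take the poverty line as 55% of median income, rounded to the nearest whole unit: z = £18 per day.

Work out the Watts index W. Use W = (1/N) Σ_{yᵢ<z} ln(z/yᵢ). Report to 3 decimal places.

0.196

Below the line: £3, £14, £16 (q = 3 of N = 11).
Log gaps: ln(18/3) = 1.7918; ln(18/14) = 0.2513; ln(18/16) = 0.1178.
W = 2.160857 / 11 = 0.196.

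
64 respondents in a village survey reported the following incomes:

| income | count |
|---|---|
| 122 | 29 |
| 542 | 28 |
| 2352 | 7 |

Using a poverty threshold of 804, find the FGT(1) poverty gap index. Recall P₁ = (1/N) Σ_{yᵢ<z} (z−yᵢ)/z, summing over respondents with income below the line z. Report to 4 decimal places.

Below z: 29×122, 28×542 (q = 57 of N = 64).
Normalized shortfalls: (804−122)/804 = 0.8483 (×29); (804−542)/804 = 0.3259 (×28).
Sum of shortfalls = 33.723881; P₁ averages over all N: 33.723881 / 64 = 0.5269.

0.5269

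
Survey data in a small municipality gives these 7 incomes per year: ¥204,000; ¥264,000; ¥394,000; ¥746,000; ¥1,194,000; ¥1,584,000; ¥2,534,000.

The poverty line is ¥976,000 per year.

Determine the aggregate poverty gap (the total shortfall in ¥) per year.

¥2,296,000

Below z: ¥204,000, ¥264,000, ¥394,000, ¥746,000 (q = 4 of N = 7).
Individual gaps: 976000−204000 = 772000; 976000−264000 = 712000; 976000−394000 = 582000; 976000−746000 = 230000.
Aggregate gap = ¥2,296,000.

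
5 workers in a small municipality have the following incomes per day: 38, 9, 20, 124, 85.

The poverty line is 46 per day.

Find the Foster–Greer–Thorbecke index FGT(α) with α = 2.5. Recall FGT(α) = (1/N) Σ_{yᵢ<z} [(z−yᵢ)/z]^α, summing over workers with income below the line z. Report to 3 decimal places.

0.167

Incomes under z: 9, 20, 38 (q = 3 of N = 5).
Normalized shortfalls: (46−9)/46 = 0.8043; (46−20)/46 = 0.5652; (46−38)/46 = 0.1739.
Raised to α = 2.5: 0.58024; 0.24018; 0.01261.
Sum = 0.833037; FGT(2.5) = 0.833037 / 5 = 0.167.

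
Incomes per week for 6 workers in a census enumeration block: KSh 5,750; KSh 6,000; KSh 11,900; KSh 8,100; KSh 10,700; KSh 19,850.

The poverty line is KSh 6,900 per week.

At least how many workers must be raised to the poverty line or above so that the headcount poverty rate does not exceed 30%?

Currently q = 2 of N = 6 are below the line (H = 0.333).
A headcount ratio of at most 30% allows at most ⌊0.30 × 6⌋ = 1 poor workers.
So at least 2 − 1 = 1 must be lifted.

1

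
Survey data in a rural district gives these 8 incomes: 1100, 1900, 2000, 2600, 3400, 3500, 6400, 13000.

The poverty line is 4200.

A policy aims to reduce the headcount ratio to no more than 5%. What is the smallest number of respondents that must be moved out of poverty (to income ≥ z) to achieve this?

6

6 of the 8 respondents are poor, so H = 6/8 = 0.750.
A headcount ratio of at most 5% allows at most ⌊0.05 × 8⌋ = 0 poor respondents.
So at least 6 − 0 = 6 must be lifted.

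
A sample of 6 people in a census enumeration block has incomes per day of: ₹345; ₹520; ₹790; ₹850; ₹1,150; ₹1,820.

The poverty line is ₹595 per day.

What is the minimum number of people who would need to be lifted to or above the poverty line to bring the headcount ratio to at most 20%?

Currently q = 2 of N = 6 are below the line (H = 0.333).
A headcount ratio of at most 20% allows at most ⌊0.20 × 6⌋ = 1 poor people.
So at least 2 − 1 = 1 must be lifted.

1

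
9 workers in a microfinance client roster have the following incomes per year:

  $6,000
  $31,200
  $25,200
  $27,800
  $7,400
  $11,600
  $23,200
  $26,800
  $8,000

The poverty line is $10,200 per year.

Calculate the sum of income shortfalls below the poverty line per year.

Incomes under z: $6,000, $7,400, $8,000 (q = 3 of N = 9).
Individual gaps: 10200−6000 = 4200; 10200−7400 = 2800; 10200−8000 = 2200.
Aggregate gap = $9,200.

$9,200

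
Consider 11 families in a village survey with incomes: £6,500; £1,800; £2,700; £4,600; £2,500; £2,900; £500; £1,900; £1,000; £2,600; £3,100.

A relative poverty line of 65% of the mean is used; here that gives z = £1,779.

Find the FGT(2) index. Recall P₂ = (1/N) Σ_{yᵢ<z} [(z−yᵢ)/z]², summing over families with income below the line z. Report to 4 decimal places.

Incomes under z: £500, £1,000 (q = 2 of N = 11).
Relative gaps: (1779−500)/1779 = 0.7189; (1779−1000)/1779 = 0.4379.
Squared: 0.5169; 0.1917.
Sum = 0.708624; P₂ = 0.708624 / 11 = 0.0644.

0.0644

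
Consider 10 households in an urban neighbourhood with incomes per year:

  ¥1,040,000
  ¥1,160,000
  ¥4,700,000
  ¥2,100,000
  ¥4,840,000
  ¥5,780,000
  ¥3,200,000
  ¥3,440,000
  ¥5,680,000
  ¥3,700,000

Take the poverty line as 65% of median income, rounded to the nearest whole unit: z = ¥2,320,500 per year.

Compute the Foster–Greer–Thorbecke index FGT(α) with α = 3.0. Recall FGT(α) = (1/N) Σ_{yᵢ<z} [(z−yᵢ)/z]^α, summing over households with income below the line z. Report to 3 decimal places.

Poor units: ¥1,040,000, ¥1,160,000, ¥2,100,000 (q = 3 of N = 10).
Gap ratios (z−y)/z: (2320500−1040000)/2320500 = 0.5518; (2320500−1160000)/2320500 = 0.5001; (2320500−2100000)/2320500 = 0.0950.
Raised to α = 3.0: 0.16803; 0.12508; 0.00086.
Sum = 0.293972; FGT(3.0) = 0.293972 / 10 = 0.029.

0.029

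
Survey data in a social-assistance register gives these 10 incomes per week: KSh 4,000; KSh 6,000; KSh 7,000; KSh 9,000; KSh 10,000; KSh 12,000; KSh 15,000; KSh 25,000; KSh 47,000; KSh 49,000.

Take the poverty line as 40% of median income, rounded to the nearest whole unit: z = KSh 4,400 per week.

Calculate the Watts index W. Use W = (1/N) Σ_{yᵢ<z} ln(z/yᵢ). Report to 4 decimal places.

Incomes under z: KSh 4,000 (q = 1 of N = 10).
ln(z/y) terms: ln(4400/4000) = 0.0953.
W = 0.095310 / 10 = 0.0095.

0.0095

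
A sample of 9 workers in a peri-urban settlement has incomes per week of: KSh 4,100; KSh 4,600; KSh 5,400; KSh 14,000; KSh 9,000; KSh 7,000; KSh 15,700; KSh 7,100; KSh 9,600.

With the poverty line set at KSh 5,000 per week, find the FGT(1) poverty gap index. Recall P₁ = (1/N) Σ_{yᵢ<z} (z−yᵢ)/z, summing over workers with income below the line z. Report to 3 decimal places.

Poor units: KSh 4,100, KSh 4,600 (q = 2 of N = 9).
Gap ratios (z−y)/z: (5000−4100)/5000 = 0.1800; (5000−4600)/5000 = 0.0800.
Σ = 0.260000. Dividing by the full population N = 9 gives P₁ = 0.029.

0.029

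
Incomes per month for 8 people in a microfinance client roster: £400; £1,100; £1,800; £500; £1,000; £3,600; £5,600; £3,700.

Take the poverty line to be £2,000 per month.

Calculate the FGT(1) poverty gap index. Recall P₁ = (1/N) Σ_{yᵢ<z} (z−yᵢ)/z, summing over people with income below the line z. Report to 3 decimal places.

Below z: £400, £500, £1,000, £1,100, £1,800 (q = 5 of N = 8).
Normalized shortfalls: (2000−400)/2000 = 0.8000; (2000−500)/2000 = 0.7500; (2000−1000)/2000 = 0.5000; (2000−1100)/2000 = 0.4500; (2000−1800)/2000 = 0.1000.
Sum of shortfalls = 2.600000; P₁ averages over all N: 2.600000 / 8 = 0.325.

0.325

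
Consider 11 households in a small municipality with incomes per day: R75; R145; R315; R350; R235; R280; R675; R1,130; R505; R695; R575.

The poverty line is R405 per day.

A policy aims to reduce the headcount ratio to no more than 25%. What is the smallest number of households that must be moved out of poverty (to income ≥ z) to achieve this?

4

6 of the 11 households are poor, so H = 6/11 = 0.545.
A headcount ratio of at most 25% allows at most ⌊0.25 × 11⌋ = 2 poor households.
So at least 6 − 2 = 4 must be lifted.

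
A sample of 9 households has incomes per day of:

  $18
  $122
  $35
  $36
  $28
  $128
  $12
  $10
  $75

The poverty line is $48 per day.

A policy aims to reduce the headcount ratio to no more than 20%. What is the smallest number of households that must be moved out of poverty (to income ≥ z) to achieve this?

6 of the 9 households are poor, so H = 6/9 = 0.667.
A headcount ratio of at most 20% allows at most ⌊0.20 × 9⌋ = 1 poor households.
So at least 6 − 1 = 5 must be lifted.

5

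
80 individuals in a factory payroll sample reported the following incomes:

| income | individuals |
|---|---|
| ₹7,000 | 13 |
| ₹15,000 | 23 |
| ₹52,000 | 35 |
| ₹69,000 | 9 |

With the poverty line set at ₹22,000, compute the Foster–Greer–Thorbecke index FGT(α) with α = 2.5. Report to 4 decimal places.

0.0788

Below z: 13×₹7,000, 23×₹15,000 (q = 36 of N = 80).
Gap ratios (z−y)/z: (22000−7000)/22000 = 0.6818 (×13); (22000−15000)/22000 = 0.3182 (×23).
Raised to α = 2.5: 0.38386 (×13); 0.05711 (×23).
Sum = 6.303622; FGT(2.5) = 6.303622 / 80 = 0.0788.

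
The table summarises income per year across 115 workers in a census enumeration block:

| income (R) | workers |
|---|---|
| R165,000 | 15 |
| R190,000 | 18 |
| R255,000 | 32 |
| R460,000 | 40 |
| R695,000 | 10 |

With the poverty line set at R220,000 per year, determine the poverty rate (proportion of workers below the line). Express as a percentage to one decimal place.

28.7%

33 of the 115 workers have income below R220,000.
H = 33/115 = 28.7%.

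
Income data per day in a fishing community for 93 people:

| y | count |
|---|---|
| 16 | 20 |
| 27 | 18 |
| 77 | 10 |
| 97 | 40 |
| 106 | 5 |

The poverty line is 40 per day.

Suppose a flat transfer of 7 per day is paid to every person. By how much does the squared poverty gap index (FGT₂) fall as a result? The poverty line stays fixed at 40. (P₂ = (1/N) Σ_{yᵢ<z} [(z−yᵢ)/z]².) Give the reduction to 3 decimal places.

Before: below the line — 20×16, 18×27; squared poverty gap index (FGT₂) = 0.09786.
After the 7 transfer: below the line — 20×23, 18×34; squared poverty gap index (FGT₂) = 0.04320.
Reduction = 0.09786 − 0.04320 = 0.055.

0.055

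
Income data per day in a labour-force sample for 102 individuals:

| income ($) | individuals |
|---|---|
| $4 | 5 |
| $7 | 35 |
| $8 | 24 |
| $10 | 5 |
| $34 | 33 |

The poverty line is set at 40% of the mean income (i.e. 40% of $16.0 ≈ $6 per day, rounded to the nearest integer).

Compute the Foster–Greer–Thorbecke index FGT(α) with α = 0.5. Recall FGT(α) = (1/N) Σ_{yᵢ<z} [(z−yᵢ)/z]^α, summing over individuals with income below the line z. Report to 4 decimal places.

Incomes under z: 5×$4 (q = 5 of N = 102).
Relative gaps: (6−4)/6 = 0.3333 (×5).
Raised to α = 0.5: 0.57735 (×5).
Sum = 2.886751; FGT(0.5) = 2.886751 / 102 = 0.0283.

0.0283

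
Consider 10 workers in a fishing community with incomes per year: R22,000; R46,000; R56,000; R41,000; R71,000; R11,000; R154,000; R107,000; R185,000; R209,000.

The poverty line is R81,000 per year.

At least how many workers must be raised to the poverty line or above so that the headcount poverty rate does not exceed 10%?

5

6 of the 10 workers are poor, so H = 6/10 = 0.600.
A headcount ratio of at most 10% allows at most ⌊0.10 × 10⌋ = 1 poor workers.
So at least 6 − 1 = 5 must be lifted.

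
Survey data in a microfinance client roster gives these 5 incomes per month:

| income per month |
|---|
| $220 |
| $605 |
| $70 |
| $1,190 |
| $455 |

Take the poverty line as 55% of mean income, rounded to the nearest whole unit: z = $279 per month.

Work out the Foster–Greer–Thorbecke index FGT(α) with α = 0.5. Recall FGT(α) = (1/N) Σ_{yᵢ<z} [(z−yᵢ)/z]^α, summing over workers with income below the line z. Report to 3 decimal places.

Poor units: $70, $220 (q = 2 of N = 5).
Gap ratios (z−y)/z: (279−70)/279 = 0.7491; (279−220)/279 = 0.2115.
Raised to α = 0.5: 0.86551; 0.45986.
Sum = 1.325366; FGT(0.5) = 1.325366 / 5 = 0.265.

0.265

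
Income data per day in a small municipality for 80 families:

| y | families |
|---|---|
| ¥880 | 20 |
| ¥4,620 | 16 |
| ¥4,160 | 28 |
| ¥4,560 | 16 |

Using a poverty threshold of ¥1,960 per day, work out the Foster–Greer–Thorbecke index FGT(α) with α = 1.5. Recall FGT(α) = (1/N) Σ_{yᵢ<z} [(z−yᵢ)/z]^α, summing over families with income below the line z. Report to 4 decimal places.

Poor units: 20×¥880 (q = 20 of N = 80).
Normalized shortfalls: (1960−880)/1960 = 0.5510 (×20).
Raised to α = 1.5: 0.40903 (×20).
Sum = 8.180532; FGT(1.5) = 8.180532 / 80 = 0.1023.

0.1023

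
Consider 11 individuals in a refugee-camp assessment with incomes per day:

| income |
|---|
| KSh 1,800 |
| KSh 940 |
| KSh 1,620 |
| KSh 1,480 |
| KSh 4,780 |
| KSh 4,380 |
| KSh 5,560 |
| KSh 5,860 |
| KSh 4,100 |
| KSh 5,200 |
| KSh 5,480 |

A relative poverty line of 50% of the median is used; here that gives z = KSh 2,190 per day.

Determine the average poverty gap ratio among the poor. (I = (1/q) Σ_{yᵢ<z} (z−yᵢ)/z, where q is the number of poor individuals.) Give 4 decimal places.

Below z: KSh 940, KSh 1,480, KSh 1,620, KSh 1,800 (q = 4 of N = 11).
Shortfall ratios (z−y)/z: 0.5708, 0.3242, 0.2603, 0.1781; sum = 1.333333.
I averages over the q = 4 poor units only: 1.333333 / 4 = 0.3333.

0.3333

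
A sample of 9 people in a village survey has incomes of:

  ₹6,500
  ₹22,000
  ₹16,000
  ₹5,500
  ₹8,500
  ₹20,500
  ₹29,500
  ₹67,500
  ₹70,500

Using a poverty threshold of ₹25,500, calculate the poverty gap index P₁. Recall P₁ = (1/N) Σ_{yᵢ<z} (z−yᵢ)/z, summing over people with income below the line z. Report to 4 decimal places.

0.3224

Below the line: ₹5,500, ₹6,500, ₹8,500, ₹16,000, ₹20,500, ₹22,000 (q = 6 of N = 9).
Normalized shortfalls: (25500−5500)/25500 = 0.7843; (25500−6500)/25500 = 0.7451; (25500−8500)/25500 = 0.6667; (25500−16000)/25500 = 0.3725; (25500−20500)/25500 = 0.1961; (25500−22000)/25500 = 0.1373.
Σ = 2.901961. Dividing by the full population N = 9 gives P₁ = 0.3224.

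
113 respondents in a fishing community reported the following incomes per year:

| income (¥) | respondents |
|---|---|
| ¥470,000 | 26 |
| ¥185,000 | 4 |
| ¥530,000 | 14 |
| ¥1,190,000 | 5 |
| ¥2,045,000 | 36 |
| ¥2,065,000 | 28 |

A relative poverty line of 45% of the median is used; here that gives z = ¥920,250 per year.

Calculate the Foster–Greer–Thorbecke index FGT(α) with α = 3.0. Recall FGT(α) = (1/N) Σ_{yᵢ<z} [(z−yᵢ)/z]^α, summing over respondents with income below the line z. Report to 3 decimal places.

Poor units: 4×¥185,000, 26×¥470,000, 14×¥530,000 (q = 44 of N = 113).
Shortfall ratios: (920250−185000)/920250 = 0.7990 (×4); (920250−470000)/920250 = 0.4893 (×26); (920250−530000)/920250 = 0.4241 (×14).
Raised to α = 3.0: 0.51002 (×4); 0.11712 (×26); 0.07626 (×14).
Sum = 6.152966; FGT(3.0) = 6.152966 / 113 = 0.054.

0.054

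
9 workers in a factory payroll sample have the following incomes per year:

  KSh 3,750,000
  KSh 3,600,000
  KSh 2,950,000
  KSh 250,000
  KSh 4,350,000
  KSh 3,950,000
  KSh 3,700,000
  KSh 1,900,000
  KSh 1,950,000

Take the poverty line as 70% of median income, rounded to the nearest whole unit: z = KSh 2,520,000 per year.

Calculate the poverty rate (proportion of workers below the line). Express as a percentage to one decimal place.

33.3%

3 of the 9 workers have income below KSh 2,520,000.
H = 3/9 = 33.3%.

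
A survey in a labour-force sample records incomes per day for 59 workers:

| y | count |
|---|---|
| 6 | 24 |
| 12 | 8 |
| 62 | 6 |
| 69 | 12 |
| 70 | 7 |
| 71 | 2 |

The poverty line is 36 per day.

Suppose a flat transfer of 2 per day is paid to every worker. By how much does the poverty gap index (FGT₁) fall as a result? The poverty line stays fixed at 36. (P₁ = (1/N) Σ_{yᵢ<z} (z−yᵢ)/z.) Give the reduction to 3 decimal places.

0.030

Before: below the line — 24×6, 8×12; poverty gap index (FGT₁) = 0.42938.
After the 2 transfer: below the line — 24×8, 8×14; poverty gap index (FGT₁) = 0.39925.
Reduction = 0.42938 − 0.39925 = 0.030.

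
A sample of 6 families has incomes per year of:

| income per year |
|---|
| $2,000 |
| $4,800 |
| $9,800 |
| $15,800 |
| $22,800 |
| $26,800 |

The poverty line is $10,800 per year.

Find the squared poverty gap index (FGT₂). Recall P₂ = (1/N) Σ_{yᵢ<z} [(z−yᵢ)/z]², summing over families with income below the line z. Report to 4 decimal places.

Poor units: $2,000, $4,800, $9,800 (q = 3 of N = 6).
Relative gaps: (10800−2000)/10800 = 0.8148; (10800−4800)/10800 = 0.5556; (10800−9800)/10800 = 0.0926.
Squared: 0.6639; 0.3086; 0.0086.
Sum = 0.981139; P₂ = 0.981139 / 6 = 0.1635.

0.1635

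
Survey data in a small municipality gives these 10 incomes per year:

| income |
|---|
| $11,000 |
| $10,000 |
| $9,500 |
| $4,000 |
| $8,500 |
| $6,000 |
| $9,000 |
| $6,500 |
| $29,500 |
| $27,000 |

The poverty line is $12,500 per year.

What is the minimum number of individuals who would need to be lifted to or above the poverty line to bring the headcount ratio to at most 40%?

Currently q = 8 of N = 10 are below the line (H = 0.800).
A headcount ratio of at most 40% allows at most ⌊0.40 × 10⌋ = 4 poor individuals.
So at least 8 − 4 = 4 must be lifted.

4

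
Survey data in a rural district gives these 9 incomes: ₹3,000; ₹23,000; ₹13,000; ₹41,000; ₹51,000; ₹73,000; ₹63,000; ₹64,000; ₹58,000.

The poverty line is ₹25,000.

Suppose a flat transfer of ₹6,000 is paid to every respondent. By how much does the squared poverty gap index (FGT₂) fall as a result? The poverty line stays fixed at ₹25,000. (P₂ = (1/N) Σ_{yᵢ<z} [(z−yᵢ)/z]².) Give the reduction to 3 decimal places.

Before: below the line — ₹3,000, ₹13,000, ₹23,000; squared poverty gap index (FGT₂) = 0.11236.
After the ₹6,000 transfer: below the line — ₹9,000, ₹19,000; squared poverty gap index (FGT₂) = 0.05191.
Reduction = 0.11236 − 0.05191 = 0.060.

0.060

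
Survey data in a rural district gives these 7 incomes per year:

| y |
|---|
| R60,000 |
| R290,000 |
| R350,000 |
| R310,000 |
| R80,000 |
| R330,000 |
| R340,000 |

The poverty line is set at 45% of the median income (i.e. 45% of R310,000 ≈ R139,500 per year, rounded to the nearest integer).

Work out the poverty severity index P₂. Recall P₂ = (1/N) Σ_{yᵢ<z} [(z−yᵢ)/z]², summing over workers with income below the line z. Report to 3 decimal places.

0.072

Incomes under z: R60,000, R80,000 (q = 2 of N = 7).
Shortfall ratios: (139500−60000)/139500 = 0.5699; (139500−80000)/139500 = 0.4265.
Squared: 0.3248; 0.1819.
Sum = 0.506700; P₂ = 0.506700 / 7 = 0.072.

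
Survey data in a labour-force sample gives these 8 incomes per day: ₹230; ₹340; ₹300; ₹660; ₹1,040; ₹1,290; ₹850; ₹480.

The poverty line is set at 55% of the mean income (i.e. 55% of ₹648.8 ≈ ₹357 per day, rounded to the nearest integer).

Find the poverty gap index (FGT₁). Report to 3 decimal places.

Below z: ₹230, ₹300, ₹340 (q = 3 of N = 8).
Shortfall ratios: (357−230)/357 = 0.3557; (357−300)/357 = 0.1597; (357−340)/357 = 0.0476.
Σ = 0.563025. Dividing by the full population N = 8 gives P₁ = 0.070.

0.070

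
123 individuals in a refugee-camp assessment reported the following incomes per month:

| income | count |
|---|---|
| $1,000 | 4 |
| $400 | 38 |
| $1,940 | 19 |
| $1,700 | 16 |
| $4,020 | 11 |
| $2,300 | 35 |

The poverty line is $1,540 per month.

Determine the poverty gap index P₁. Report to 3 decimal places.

0.240

Incomes under z: 38×$400, 4×$1,000 (q = 42 of N = 123).
Relative gaps: (1540−400)/1540 = 0.7403 (×38); (1540−1000)/1540 = 0.3506 (×4).
Σ = 29.532468. Dividing by the full population N = 123 gives P₁ = 0.240.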